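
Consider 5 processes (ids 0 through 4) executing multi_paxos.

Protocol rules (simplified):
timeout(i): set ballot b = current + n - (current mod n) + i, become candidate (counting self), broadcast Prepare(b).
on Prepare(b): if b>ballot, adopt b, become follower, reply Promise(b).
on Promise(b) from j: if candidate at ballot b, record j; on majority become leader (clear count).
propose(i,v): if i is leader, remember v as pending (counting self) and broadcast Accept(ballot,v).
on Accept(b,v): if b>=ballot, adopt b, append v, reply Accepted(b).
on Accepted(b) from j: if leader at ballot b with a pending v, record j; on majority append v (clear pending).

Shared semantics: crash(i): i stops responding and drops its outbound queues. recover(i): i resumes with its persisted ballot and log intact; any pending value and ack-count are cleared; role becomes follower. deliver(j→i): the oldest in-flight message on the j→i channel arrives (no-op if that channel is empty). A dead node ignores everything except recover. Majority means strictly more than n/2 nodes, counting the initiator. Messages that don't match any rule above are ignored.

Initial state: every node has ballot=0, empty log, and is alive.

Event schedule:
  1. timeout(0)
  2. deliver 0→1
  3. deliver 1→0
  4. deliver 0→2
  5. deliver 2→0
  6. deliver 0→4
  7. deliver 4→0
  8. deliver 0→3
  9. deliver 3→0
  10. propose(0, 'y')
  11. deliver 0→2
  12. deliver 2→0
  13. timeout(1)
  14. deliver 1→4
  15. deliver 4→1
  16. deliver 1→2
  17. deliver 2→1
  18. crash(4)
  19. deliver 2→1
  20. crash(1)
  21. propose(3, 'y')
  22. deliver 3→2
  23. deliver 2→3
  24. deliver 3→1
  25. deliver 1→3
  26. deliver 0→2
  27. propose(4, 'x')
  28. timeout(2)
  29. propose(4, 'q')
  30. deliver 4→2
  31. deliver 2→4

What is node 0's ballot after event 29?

e1 timeout(0): 0[cand,b=5,-]
e2 deliver 0→1: 1[foll,b=5,-]
e3 deliver 1→0: ·
e4 deliver 0→2: 2[foll,b=5,-]
e5 deliver 2→0: 0[lead,b=5,-]
e6 deliver 0→4: 4[foll,b=5,-]
e7 deliver 4→0: ·
e8 deliver 0→3: 3[foll,b=5,-]
e9 deliver 3→0: ·
e10 propose(0,'y'): ·
e11 deliver 0→2: 2[foll,b=5,y]
e12 deliver 2→0: ·
e13 timeout(1): 1[cand,b=11,-]
e14 deliver 1→4: 4[foll,b=11,-]
e15 deliver 4→1: ·
e16 deliver 1→2: 2[foll,b=11,y]
e17 deliver 2→1: 1[lead,b=11,-]
e18 crash(4): 4[✗foll,b=11,-]
e19 deliver 2→1: ·
e20 crash(1): 1[✗lead,b=11,-]
e21 propose(3,'y'): ·
e22 deliver 3→2: ·
e23 deliver 2→3: ·
e24 deliver 3→1: ·
e25 deliver 1→3: ·
e26 deliver 0→2: ·
e27 propose(4,'x'): ·
e28 timeout(2): 2[cand,b=17,y]
e29 propose(4,'q'): ·

5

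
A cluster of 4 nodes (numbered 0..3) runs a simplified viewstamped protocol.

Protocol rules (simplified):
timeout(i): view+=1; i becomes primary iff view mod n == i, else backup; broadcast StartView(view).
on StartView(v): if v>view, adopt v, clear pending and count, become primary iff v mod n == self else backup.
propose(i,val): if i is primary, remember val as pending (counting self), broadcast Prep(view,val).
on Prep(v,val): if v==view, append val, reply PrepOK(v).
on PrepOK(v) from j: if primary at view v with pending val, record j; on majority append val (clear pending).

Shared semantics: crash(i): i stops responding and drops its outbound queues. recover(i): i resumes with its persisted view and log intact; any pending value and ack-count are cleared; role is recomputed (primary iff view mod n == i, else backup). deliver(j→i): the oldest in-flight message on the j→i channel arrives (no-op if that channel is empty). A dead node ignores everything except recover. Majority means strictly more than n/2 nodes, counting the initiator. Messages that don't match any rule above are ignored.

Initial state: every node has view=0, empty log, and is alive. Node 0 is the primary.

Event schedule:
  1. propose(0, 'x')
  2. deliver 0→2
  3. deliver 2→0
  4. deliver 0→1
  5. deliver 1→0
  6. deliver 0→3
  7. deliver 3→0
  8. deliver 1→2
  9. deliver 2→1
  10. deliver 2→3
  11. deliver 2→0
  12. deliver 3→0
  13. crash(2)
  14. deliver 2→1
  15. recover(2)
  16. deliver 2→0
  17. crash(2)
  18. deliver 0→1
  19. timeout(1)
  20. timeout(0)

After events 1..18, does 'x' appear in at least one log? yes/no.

e1 propose(0,'x'): ·
e2 deliver 0→2: 2[back,v=0,x]
e3 deliver 2→0: ·
e4 deliver 0→1: 1[back,v=0,x]
e5 deliver 1→0: 0[prim,v=0,x]
e6 deliver 0→3: 3[back,v=0,x]
e7 deliver 3→0: ·
e8 deliver 1→2: ·
e9 deliver 2→1: ·
e10 deliver 2→3: ·
e11 deliver 2→0: ·
e12 deliver 3→0: ·
e13 crash(2): 2[✗back,v=0,x]
e14 deliver 2→1: ·
e15 recover(2): 2[back,v=0,x]
e16 deliver 2→0: ·
e17 crash(2): 2[✗back,v=0,x]
e18 deliver 0→1: ·

yes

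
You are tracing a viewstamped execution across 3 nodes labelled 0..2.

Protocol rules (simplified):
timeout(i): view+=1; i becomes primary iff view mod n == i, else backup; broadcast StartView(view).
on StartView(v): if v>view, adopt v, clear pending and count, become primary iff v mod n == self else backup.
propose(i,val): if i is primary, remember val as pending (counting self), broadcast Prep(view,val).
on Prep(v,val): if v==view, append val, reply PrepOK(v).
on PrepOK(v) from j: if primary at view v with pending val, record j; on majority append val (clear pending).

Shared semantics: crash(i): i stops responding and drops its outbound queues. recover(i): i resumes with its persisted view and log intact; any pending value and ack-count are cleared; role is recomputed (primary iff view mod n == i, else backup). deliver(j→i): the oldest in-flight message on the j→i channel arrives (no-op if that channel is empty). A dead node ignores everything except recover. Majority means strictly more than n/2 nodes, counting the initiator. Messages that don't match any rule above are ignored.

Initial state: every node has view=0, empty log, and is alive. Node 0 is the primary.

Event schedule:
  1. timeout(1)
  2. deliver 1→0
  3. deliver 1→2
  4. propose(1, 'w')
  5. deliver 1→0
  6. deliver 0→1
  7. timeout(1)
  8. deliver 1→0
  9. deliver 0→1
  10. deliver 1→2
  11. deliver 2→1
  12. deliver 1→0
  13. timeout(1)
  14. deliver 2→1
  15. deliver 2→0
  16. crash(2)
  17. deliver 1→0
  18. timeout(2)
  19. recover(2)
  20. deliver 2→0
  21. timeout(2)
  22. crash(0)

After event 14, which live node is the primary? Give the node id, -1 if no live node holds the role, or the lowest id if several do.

-1

after 1 — timeout(1): n1:prim/v1/[-]
after 2 — deliver 1→0: n0:back/v1/[-]
after 3 — deliver 1→2: n2:back/v1/[-]
after 4 — propose(1,'w'): ·
after 5 — deliver 1→0: n0:back/v1/[w]
after 6 — deliver 0→1: n1:prim/v1/[w]
after 7 — timeout(1): n1:back/v2/[w]
after 8 — deliver 1→0: n0:back/v2/[w]
after 9 — deliver 0→1: ·
after 10 — deliver 1→2: n2:back/v1/[w]
after 11 — deliver 2→1: ·
after 12 — deliver 1→0: ·
after 13 — timeout(1): n1:back/v3/[w]
after 14 — deliver 2→1: ·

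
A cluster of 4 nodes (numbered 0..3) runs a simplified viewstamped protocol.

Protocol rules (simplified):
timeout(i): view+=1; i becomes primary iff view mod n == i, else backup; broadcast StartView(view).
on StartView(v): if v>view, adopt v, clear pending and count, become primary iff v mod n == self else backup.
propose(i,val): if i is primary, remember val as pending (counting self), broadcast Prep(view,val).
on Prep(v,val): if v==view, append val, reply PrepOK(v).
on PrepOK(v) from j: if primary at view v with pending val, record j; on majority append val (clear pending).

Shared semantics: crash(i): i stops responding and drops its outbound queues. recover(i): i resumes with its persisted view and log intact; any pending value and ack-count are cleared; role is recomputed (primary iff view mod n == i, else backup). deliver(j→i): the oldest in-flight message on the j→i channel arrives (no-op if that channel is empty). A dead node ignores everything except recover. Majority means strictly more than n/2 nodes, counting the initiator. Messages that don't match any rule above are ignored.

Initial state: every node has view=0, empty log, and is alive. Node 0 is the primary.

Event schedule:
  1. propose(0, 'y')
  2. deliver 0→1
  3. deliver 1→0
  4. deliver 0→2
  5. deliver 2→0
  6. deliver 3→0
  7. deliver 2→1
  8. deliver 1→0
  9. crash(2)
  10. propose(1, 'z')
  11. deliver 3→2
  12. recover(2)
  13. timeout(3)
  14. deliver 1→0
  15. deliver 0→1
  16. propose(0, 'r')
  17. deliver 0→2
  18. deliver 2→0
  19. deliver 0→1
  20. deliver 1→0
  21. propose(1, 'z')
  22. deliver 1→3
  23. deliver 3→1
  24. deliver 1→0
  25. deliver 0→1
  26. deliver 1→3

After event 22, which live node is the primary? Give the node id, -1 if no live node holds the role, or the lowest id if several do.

0

[1] propose(0,'y') → ∅
[2] deliver 0→1 → N1(back v0 [y])
[3] deliver 1→0 → ∅
[4] deliver 0→2 → N2(back v0 [y])
[5] deliver 2→0 → N0(prim v0 [y])
[6] deliver 3→0 → ∅
[7] deliver 2→1 → ∅
[8] deliver 1→0 → ∅
[9] crash(2) → N2(✗back v0 [y])
[10] propose(1,'z') → ∅
[11] deliver 3→2 → ∅
[12] recover(2) → N2(back v0 [y])
[13] timeout(3) → N3(back v1 [-])
[14] deliver 1→0 → ∅
[15] deliver 0→1 → ∅
[16] propose(0,'r') → ∅
[17] deliver 0→2 → N2(back v0 [y,r])
[18] deliver 2→0 → ∅
[19] deliver 0→1 → N1(back v0 [y,r])
[20] deliver 1→0 → N0(prim v0 [y,r])
[21] propose(1,'z') → ∅
[22] deliver 1→3 → ∅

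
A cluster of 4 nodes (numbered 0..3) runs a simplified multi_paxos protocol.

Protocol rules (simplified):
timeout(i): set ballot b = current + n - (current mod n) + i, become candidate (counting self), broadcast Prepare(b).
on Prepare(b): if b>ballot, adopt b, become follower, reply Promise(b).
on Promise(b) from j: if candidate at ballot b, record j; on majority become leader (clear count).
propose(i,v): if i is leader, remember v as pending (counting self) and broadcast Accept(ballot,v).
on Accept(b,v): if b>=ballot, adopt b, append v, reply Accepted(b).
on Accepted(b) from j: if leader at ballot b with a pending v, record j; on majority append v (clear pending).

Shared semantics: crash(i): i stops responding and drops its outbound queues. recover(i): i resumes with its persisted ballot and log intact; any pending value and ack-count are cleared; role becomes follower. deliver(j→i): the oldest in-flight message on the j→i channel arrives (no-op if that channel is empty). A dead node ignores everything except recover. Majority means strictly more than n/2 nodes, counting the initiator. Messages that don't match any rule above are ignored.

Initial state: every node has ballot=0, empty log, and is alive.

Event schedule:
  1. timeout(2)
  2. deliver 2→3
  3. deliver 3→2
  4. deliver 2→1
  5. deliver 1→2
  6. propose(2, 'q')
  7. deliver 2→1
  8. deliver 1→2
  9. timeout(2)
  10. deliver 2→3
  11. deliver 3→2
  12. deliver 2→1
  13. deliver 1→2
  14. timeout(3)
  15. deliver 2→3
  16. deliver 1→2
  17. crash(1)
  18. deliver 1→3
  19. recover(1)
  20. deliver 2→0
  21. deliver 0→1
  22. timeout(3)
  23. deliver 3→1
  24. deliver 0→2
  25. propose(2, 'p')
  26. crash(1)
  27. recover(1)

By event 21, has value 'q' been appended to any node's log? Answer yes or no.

yes

[1] timeout(2) → N2(cand b6 [-])
[2] deliver 2→3 → N3(foll b6 [-])
[3] deliver 3→2 → ∅
[4] deliver 2→1 → N1(foll b6 [-])
[5] deliver 1→2 → N2(lead b6 [-])
[6] propose(2,'q') → ∅
[7] deliver 2→1 → N1(foll b6 [q])
[8] deliver 1→2 → ∅
[9] timeout(2) → N2(cand b10 [-])
[10] deliver 2→3 → N3(foll b6 [q])
[11] deliver 3→2 → ∅
[12] deliver 2→1 → N1(foll b10 [q])
[13] deliver 1→2 → ∅
[14] timeout(3) → N3(cand b11 [q])
[15] deliver 2→3 → ∅
[16] deliver 1→2 → ∅
[17] crash(1) → N1(✗foll b10 [q])
[18] deliver 1→3 → ∅
[19] recover(1) → N1(foll b10 [q])
[20] deliver 2→0 → N0(foll b6 [-])
[21] deliver 0→1 → ∅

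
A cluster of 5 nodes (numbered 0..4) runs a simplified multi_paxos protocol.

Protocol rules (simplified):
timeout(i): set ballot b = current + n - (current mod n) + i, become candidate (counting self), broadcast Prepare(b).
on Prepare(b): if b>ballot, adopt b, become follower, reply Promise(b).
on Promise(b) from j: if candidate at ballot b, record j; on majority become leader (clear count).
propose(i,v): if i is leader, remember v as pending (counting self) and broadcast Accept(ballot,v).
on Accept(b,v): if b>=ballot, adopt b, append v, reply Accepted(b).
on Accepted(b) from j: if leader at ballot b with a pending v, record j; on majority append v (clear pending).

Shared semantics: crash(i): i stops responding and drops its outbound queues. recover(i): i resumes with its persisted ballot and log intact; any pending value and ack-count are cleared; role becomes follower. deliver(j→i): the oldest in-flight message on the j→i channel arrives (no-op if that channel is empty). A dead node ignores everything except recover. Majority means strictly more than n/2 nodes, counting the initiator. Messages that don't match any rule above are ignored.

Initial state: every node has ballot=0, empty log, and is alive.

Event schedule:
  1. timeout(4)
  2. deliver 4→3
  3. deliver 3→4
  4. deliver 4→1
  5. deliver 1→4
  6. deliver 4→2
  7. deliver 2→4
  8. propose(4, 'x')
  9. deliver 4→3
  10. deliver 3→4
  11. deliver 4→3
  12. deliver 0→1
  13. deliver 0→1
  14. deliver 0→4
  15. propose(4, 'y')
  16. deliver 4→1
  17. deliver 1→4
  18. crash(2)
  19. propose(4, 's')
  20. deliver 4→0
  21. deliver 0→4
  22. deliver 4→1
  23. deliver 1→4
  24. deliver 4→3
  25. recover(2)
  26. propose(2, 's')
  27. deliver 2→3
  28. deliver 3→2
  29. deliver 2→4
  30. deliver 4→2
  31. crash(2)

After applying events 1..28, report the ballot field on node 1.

[1] timeout(4) → N4(cand b9 [-])
[2] deliver 4→3 → N3(foll b9 [-])
[3] deliver 3→4 → ∅
[4] deliver 4→1 → N1(foll b9 [-])
[5] deliver 1→4 → N4(lead b9 [-])
[6] deliver 4→2 → N2(foll b9 [-])
[7] deliver 2→4 → ∅
[8] propose(4,'x') → ∅
[9] deliver 4→3 → N3(foll b9 [x])
[10] deliver 3→4 → ∅
[11] deliver 4→3 → ∅
[12] deliver 0→1 → ∅
[13] deliver 0→1 → ∅
[14] deliver 0→4 → ∅
[15] propose(4,'y') → ∅
[16] deliver 4→1 → N1(foll b9 [x])
[17] deliver 1→4 → ∅
[18] crash(2) → N2(✗foll b9 [-])
[19] propose(4,'s') → ∅
[20] deliver 4→0 → N0(foll b9 [-])
[21] deliver 0→4 → ∅
[22] deliver 4→1 → N1(foll b9 [x,y])
[23] deliver 1→4 → ∅
[24] deliver 4→3 → N3(foll b9 [x,y])
[25] recover(2) → N2(foll b9 [-])
[26] propose(2,'s') → ∅
[27] deliver 2→3 → ∅
[28] deliver 3→2 → ∅

9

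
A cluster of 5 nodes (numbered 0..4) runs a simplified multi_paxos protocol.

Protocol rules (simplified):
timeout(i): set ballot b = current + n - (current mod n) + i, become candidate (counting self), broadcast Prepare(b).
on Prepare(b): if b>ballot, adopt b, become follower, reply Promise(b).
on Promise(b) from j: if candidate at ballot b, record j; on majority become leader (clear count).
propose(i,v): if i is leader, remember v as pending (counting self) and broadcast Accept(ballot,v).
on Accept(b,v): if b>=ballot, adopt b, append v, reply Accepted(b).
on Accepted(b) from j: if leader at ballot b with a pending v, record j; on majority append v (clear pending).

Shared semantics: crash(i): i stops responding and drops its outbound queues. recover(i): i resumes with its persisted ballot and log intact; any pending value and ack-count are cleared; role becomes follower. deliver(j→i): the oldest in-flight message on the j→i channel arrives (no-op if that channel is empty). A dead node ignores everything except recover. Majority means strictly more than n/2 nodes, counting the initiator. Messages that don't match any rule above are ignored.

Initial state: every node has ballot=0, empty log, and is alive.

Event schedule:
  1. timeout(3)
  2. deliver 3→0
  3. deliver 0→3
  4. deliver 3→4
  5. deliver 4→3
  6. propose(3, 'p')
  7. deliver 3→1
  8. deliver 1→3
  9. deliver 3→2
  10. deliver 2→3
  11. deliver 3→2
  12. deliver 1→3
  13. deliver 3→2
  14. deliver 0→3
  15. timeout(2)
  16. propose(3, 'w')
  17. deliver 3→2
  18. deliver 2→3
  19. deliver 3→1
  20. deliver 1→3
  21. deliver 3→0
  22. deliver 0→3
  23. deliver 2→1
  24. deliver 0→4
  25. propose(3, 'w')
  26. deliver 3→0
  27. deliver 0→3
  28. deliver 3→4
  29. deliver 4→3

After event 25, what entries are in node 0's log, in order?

p

e1 timeout(3): 3[cand,b=8,-]
e2 deliver 3→0: 0[foll,b=8,-]
e3 deliver 0→3: ·
e4 deliver 3→4: 4[foll,b=8,-]
e5 deliver 4→3: 3[lead,b=8,-]
e6 propose(3,'p'): ·
e7 deliver 3→1: 1[foll,b=8,-]
e8 deliver 1→3: ·
e9 deliver 3→2: 2[foll,b=8,-]
e10 deliver 2→3: ·
e11 deliver 3→2: 2[foll,b=8,p]
e12 deliver 1→3: ·
e13 deliver 3→2: ·
e14 deliver 0→3: ·
e15 timeout(2): 2[cand,b=12,p]
e16 propose(3,'w'): ·
e17 deliver 3→2: ·
e18 deliver 2→3: ·
e19 deliver 3→1: 1[foll,b=8,p]
e20 deliver 1→3: 3[lead,b=8,w]
e21 deliver 3→0: 0[foll,b=8,p]
e22 deliver 0→3: ·
e23 deliver 2→1: 1[foll,b=12,p]
e24 deliver 0→4: ·
e25 propose(3,'w'): ·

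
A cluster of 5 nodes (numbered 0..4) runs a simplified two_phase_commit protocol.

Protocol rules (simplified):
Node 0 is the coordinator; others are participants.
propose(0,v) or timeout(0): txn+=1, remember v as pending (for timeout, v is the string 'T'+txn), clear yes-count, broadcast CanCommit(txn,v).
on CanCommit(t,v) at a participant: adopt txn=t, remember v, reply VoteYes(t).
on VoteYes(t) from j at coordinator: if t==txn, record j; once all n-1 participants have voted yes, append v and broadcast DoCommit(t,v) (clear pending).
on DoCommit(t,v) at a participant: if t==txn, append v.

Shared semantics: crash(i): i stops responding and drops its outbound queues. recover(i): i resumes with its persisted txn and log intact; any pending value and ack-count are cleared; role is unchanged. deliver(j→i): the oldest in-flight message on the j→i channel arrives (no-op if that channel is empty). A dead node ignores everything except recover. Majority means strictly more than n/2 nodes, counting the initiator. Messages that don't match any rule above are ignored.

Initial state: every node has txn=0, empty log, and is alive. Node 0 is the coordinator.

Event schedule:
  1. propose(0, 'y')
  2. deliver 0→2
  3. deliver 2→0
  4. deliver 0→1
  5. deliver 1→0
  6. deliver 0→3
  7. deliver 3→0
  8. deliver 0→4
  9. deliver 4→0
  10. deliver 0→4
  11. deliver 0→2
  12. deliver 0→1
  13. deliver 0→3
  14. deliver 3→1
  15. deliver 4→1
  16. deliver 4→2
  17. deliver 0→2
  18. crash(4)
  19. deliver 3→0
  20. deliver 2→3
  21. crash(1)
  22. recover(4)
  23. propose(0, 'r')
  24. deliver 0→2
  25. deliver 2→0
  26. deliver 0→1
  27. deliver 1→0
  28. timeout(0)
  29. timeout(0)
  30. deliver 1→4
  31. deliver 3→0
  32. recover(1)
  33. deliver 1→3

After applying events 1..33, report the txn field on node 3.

1

1. propose(0,'y'):  <0:coor t1 ->
2. deliver 0→2:  <2:part t1 ->
3. deliver 2→0:  nop
4. deliver 0→1:  <1:part t1 ->
5. deliver 1→0:  nop
6. deliver 0→3:  <3:part t1 ->
7. deliver 3→0:  nop
8. deliver 0→4:  <4:part t1 ->
9. deliver 4→0:  <0:coor t1 y>
10. deliver 0→4:  <4:part t1 y>
11. deliver 0→2:  <2:part t1 y>
12. deliver 0→1:  <1:part t1 y>
13. deliver 0→3:  <3:part t1 y>
14. deliver 3→1:  nop
15. deliver 4→1:  nop
16. deliver 4→2:  nop
17. deliver 0→2:  nop
18. crash(4):  <4:✗part t1 y>
19. deliver 3→0:  nop
20. deliver 2→3:  nop
21. crash(1):  <1:✗part t1 y>
22. recover(4):  <4:part t1 y>
23. propose(0,'r'):  <0:coor t2 y>
24. deliver 0→2:  <2:part t2 y>
25. deliver 2→0:  nop
26. deliver 0→1:  nop
27. deliver 1→0:  nop
28. timeout(0):  <0:coor t3 y>
29. timeout(0):  <0:coor t4 y>
30. deliver 1→4:  nop
31. deliver 3→0:  nop
32. recover(1):  <1:part t1 y>
33. deliver 1→3:  nop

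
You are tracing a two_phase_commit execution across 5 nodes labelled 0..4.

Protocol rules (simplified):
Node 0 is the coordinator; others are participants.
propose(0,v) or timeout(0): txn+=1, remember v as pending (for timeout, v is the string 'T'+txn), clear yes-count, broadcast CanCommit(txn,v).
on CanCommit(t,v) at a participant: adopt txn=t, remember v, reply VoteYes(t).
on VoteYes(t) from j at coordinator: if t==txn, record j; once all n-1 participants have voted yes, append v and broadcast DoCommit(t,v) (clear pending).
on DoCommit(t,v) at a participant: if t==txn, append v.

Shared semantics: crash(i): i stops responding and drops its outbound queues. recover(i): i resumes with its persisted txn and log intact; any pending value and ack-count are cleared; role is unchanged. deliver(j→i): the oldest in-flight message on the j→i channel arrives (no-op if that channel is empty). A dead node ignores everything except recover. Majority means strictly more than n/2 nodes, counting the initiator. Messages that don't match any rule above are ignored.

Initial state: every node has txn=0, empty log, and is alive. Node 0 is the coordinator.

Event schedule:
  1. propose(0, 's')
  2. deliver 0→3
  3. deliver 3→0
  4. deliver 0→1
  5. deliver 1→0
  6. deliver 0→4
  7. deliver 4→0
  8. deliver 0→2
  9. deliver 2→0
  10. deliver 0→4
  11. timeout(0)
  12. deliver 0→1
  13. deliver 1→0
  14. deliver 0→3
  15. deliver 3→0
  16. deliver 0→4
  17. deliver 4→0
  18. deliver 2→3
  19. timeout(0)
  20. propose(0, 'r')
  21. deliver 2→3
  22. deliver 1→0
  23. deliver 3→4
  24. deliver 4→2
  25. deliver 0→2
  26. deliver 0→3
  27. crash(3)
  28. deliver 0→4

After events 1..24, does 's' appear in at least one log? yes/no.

[1] propose(0,'s') → N0(coor t1 [-])
[2] deliver 0→3 → N3(part t1 [-])
[3] deliver 3→0 → ∅
[4] deliver 0→1 → N1(part t1 [-])
[5] deliver 1→0 → ∅
[6] deliver 0→4 → N4(part t1 [-])
[7] deliver 4→0 → ∅
[8] deliver 0→2 → N2(part t1 [-])
[9] deliver 2→0 → N0(coor t1 [s])
[10] deliver 0→4 → N4(part t1 [s])
[11] timeout(0) → N0(coor t2 [s])
[12] deliver 0→1 → N1(part t1 [s])
[13] deliver 1→0 → ∅
[14] deliver 0→3 → N3(part t1 [s])
[15] deliver 3→0 → ∅
[16] deliver 0→4 → N4(part t2 [s])
[17] deliver 4→0 → ∅
[18] deliver 2→3 → ∅
[19] timeout(0) → N0(coor t3 [s])
[20] propose(0,'r') → N0(coor t4 [s])
[21] deliver 2→3 → ∅
[22] deliver 1→0 → ∅
[23] deliver 3→4 → ∅
[24] deliver 4→2 → ∅

yes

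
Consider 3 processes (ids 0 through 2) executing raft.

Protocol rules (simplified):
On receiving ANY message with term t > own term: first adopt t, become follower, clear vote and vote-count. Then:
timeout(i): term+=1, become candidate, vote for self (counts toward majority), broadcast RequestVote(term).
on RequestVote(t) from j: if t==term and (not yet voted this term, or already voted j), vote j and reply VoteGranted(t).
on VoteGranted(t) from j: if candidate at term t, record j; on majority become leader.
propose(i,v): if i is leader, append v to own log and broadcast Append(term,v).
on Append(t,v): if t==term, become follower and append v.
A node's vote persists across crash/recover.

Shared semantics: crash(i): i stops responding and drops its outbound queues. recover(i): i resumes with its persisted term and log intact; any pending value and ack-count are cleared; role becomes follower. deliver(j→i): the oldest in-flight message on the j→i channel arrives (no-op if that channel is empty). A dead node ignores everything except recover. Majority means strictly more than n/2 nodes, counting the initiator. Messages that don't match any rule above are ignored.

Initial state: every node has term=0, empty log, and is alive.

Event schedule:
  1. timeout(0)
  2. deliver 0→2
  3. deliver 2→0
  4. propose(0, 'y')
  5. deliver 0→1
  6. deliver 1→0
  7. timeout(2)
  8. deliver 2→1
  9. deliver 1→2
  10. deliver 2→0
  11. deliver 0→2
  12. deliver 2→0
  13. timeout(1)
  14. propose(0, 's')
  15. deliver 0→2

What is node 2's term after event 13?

2

e1 timeout(0): 0[cand,t=1,-]
e2 deliver 0→2: 2[foll,t=1,-]
e3 deliver 2→0: 0[lead,t=1,-]
e4 propose(0,'y'): 0[lead,t=1,y]
e5 deliver 0→1: 1[foll,t=1,-]
e6 deliver 1→0: ·
e7 timeout(2): 2[cand,t=2,-]
e8 deliver 2→1: 1[foll,t=2,-]
e9 deliver 1→2: 2[lead,t=2,-]
e10 deliver 2→0: 0[foll,t=2,y]
e11 deliver 0→2: ·
e12 deliver 2→0: ·
e13 timeout(1): 1[cand,t=3,-]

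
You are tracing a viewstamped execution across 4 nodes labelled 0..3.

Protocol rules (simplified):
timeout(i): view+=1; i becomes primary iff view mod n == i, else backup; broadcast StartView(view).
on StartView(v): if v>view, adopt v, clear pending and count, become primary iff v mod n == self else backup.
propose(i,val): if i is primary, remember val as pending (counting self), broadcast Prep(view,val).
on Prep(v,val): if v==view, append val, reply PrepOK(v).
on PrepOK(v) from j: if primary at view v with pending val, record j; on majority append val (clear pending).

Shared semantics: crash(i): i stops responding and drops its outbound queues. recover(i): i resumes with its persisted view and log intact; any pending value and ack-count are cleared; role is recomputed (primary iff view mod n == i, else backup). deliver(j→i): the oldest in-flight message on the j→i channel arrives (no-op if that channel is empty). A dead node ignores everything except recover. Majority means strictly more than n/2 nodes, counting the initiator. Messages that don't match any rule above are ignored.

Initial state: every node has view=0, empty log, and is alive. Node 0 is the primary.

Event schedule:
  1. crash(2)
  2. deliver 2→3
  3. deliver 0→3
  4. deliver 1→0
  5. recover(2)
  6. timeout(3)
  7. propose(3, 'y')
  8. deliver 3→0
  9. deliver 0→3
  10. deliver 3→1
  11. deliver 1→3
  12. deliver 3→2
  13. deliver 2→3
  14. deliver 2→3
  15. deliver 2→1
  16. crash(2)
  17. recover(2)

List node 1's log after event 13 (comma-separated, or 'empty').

after 1 — crash(2): n2:✗back/v0/[-]
after 2 — deliver 2→3: ·
after 3 — deliver 0→3: ·
after 4 — deliver 1→0: ·
after 5 — recover(2): n2:back/v0/[-]
after 6 — timeout(3): n3:back/v1/[-]
after 7 — propose(3,'y'): ·
after 8 — deliver 3→0: n0:back/v1/[-]
after 9 — deliver 0→3: ·
after 10 — deliver 3→1: n1:prim/v1/[-]
after 11 — deliver 1→3: ·
after 12 — deliver 3→2: n2:back/v1/[-]
after 13 — deliver 2→3: ·

empty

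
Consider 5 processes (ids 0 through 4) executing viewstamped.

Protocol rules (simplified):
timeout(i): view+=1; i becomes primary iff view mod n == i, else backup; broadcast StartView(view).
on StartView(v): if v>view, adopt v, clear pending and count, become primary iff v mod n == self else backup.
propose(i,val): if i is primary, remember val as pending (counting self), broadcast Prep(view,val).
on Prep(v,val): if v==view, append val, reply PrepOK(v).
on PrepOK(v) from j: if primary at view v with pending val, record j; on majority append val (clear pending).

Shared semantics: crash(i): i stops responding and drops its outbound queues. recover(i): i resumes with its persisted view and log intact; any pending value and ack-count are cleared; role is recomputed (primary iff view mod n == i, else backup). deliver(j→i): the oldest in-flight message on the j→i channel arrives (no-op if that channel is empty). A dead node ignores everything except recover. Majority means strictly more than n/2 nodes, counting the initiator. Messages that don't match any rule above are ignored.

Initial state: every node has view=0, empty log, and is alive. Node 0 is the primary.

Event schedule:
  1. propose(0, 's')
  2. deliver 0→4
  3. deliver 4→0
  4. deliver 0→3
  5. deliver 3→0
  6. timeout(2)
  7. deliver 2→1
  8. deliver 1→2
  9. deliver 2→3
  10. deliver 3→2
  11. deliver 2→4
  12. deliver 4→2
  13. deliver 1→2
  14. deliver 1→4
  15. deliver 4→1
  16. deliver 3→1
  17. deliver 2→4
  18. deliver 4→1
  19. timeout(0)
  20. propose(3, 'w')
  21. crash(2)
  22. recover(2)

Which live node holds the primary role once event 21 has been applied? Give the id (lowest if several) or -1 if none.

after 1 — propose(0,'s'): ·
after 2 — deliver 0→4: n4:back/v0/[s]
after 3 — deliver 4→0: ·
after 4 — deliver 0→3: n3:back/v0/[s]
after 5 — deliver 3→0: n0:prim/v0/[s]
after 6 — timeout(2): n2:back/v1/[-]
after 7 — deliver 2→1: n1:prim/v1/[-]
after 8 — deliver 1→2: ·
after 9 — deliver 2→3: n3:back/v1/[s]
after 10 — deliver 3→2: ·
after 11 — deliver 2→4: n4:back/v1/[s]
after 12 — deliver 4→2: ·
after 13 — deliver 1→2: ·
after 14 — deliver 1→4: ·
after 15 — deliver 4→1: ·
after 16 — deliver 3→1: ·
after 17 — deliver 2→4: ·
after 18 — deliver 4→1: ·
after 19 — timeout(0): n0:back/v1/[s]
after 20 — propose(3,'w'): ·
after 21 — crash(2): n2:✗back/v1/[-]

1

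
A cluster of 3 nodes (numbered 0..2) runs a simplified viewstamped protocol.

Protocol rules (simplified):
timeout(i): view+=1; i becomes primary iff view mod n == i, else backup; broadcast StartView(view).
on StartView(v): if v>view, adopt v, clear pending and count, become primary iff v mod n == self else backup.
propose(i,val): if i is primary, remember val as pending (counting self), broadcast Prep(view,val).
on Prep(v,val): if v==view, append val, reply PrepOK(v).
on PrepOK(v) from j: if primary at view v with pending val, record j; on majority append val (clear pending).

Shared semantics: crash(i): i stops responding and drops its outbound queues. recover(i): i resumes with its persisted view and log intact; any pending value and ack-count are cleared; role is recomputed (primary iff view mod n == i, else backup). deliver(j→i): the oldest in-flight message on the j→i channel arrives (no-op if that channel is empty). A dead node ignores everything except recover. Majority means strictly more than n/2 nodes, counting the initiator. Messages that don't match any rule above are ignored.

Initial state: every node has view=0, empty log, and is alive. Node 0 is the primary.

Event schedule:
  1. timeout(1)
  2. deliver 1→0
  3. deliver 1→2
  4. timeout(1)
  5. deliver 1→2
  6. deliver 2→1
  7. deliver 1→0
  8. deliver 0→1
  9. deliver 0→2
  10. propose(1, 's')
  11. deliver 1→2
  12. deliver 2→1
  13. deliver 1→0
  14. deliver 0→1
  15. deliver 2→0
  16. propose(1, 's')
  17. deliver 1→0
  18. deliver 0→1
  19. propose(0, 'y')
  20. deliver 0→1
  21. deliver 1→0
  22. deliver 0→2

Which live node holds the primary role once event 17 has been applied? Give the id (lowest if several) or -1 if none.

[1] timeout(1) → N1(prim v1 [-])
[2] deliver 1→0 → N0(back v1 [-])
[3] deliver 1→2 → N2(back v1 [-])
[4] timeout(1) → N1(back v2 [-])
[5] deliver 1→2 → N2(prim v2 [-])
[6] deliver 2→1 → ∅
[7] deliver 1→0 → N0(back v2 [-])
[8] deliver 0→1 → ∅
[9] deliver 0→2 → ∅
[10] propose(1,'s') → ∅
[11] deliver 1→2 → ∅
[12] deliver 2→1 → ∅
[13] deliver 1→0 → ∅
[14] deliver 0→1 → ∅
[15] deliver 2→0 → ∅
[16] propose(1,'s') → ∅
[17] deliver 1→0 → ∅

2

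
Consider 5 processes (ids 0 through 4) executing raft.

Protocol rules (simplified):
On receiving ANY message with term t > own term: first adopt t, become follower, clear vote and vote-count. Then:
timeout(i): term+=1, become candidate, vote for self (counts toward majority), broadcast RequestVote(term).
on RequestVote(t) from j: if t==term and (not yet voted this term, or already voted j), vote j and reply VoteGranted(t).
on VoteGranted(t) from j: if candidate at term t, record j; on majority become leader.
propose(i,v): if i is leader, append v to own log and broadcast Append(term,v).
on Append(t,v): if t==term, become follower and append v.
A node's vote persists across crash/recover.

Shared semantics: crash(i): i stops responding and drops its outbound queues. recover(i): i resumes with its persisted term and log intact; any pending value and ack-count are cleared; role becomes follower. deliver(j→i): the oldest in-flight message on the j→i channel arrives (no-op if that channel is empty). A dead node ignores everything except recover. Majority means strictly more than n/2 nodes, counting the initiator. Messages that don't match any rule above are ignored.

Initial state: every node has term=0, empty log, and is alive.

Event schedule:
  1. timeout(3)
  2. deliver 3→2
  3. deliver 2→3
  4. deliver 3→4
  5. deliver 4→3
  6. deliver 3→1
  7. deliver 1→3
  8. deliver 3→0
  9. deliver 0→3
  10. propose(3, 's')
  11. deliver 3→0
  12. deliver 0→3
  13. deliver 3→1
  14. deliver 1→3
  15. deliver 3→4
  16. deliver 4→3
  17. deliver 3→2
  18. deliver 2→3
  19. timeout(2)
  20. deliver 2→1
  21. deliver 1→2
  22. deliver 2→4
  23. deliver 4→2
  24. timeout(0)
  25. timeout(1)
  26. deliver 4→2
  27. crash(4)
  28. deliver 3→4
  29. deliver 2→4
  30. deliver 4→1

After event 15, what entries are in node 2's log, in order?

after 1 — timeout(3): n3:cand/t1/[-]
after 2 — deliver 3→2: n2:foll/t1/[-]
after 3 — deliver 2→3: ·
after 4 — deliver 3→4: n4:foll/t1/[-]
after 5 — deliver 4→3: n3:lead/t1/[-]
after 6 — deliver 3→1: n1:foll/t1/[-]
after 7 — deliver 1→3: ·
after 8 — deliver 3→0: n0:foll/t1/[-]
after 9 — deliver 0→3: ·
after 10 — propose(3,'s'): n3:lead/t1/[s]
after 11 — deliver 3→0: n0:foll/t1/[s]
after 12 — deliver 0→3: ·
after 13 — deliver 3→1: n1:foll/t1/[s]
after 14 — deliver 1→3: ·
after 15 — deliver 3→4: n4:foll/t1/[s]

empty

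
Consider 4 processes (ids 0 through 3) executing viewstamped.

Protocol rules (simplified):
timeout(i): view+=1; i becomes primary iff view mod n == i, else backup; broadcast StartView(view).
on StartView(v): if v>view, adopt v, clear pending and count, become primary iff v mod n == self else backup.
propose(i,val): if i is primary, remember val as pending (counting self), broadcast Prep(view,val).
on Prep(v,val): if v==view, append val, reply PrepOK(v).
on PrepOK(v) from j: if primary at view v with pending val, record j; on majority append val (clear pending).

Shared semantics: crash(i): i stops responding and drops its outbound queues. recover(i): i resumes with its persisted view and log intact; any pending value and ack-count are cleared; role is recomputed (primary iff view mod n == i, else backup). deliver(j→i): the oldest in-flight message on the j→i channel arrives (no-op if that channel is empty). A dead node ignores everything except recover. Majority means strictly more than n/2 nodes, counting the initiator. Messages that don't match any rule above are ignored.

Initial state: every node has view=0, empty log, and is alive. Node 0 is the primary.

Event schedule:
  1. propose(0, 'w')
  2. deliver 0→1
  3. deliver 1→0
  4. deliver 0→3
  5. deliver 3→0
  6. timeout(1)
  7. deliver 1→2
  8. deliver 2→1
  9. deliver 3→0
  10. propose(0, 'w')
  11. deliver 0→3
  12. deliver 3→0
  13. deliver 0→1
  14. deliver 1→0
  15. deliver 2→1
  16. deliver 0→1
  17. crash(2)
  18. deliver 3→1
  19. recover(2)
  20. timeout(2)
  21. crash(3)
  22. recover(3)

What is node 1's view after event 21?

1. propose(0,'w'):  nop
2. deliver 0→1:  <1:back v0 w>
3. deliver 1→0:  nop
4. deliver 0→3:  <3:back v0 w>
5. deliver 3→0:  <0:prim v0 w>
6. timeout(1):  <1:prim v1 w>
7. deliver 1→2:  <2:back v1 ->
8. deliver 2→1:  nop
9. deliver 3→0:  nop
10. propose(0,'w'):  nop
11. deliver 0→3:  <3:back v0 w,w>
12. deliver 3→0:  nop
13. deliver 0→1:  nop
14. deliver 1→0:  <0:back v1 w>
15. deliver 2→1:  nop
16. deliver 0→1:  nop
17. crash(2):  <2:✗back v1 ->
18. deliver 3→1:  nop
19. recover(2):  <2:back v1 ->
20. timeout(2):  <2:prim v2 ->
21. crash(3):  <3:✗back v0 w,w>

1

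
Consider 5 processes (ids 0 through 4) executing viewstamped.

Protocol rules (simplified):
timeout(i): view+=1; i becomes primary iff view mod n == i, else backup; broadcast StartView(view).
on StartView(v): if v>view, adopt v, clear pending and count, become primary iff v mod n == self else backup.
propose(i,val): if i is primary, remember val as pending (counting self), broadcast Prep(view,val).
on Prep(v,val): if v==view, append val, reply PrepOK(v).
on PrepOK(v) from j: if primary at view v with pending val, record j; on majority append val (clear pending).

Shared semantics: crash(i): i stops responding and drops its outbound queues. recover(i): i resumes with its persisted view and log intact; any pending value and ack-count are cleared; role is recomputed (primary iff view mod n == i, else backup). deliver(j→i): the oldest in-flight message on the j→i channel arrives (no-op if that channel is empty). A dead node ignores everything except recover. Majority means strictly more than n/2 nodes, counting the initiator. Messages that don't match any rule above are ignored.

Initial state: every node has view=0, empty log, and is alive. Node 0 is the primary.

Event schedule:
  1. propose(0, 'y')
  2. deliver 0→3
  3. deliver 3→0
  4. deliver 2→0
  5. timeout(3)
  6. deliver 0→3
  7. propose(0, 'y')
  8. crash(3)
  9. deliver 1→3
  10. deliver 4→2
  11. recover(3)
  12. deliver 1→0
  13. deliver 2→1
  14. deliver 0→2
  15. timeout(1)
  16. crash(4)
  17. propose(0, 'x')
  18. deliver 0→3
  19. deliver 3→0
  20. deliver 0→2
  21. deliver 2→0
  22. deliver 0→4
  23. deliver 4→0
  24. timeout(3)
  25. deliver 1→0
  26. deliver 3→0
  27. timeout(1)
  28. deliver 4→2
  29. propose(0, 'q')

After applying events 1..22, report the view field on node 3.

e1 propose(0,'y'): ·
e2 deliver 0→3: 3[back,v=0,y]
e3 deliver 3→0: ·
e4 deliver 2→0: ·
e5 timeout(3): 3[back,v=1,y]
e6 deliver 0→3: ·
e7 propose(0,'y'): ·
e8 crash(3): 3[✗back,v=1,y]
e9 deliver 1→3: ·
e10 deliver 4→2: ·
e11 recover(3): 3[back,v=1,y]
e12 deliver 1→0: ·
e13 deliver 2→1: ·
e14 deliver 0→2: 2[back,v=0,y]
e15 timeout(1): 1[prim,v=1,-]
e16 crash(4): 4[✗back,v=0,-]
e17 propose(0,'x'): ·
e18 deliver 0→3: ·
e19 deliver 3→0: ·
e20 deliver 0→2: 2[back,v=0,y,y]
e21 deliver 2→0: ·
e22 deliver 0→4: ·

1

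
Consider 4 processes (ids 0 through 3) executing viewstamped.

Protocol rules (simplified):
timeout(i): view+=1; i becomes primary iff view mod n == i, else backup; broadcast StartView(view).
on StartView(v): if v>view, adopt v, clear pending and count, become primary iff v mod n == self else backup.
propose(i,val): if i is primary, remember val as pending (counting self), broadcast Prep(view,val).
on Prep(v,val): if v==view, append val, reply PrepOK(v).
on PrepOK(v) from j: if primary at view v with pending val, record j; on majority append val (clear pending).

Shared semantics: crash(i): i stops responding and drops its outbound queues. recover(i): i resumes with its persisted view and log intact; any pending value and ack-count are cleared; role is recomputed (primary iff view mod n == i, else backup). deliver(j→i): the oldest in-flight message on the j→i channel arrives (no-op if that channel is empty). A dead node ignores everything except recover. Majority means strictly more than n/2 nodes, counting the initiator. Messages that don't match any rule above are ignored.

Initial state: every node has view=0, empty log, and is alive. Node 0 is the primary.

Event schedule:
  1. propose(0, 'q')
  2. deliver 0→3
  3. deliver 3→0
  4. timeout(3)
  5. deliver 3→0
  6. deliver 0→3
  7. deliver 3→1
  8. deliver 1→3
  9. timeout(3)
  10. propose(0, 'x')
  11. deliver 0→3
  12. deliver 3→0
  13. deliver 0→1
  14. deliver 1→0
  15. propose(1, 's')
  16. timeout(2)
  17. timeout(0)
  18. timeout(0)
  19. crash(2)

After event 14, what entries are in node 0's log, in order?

after 1 — propose(0,'q'): ·
after 2 — deliver 0→3: n3:back/v0/[q]
after 3 — deliver 3→0: ·
after 4 — timeout(3): n3:back/v1/[q]
after 5 — deliver 3→0: n0:back/v1/[-]
after 6 — deliver 0→3: ·
after 7 — deliver 3→1: n1:prim/v1/[-]
after 8 — deliver 1→3: ·
after 9 — timeout(3): n3:back/v2/[q]
after 10 — propose(0,'x'): ·
after 11 — deliver 0→3: ·
after 12 — deliver 3→0: n0:back/v2/[-]
after 13 — deliver 0→1: ·
after 14 — deliver 1→0: ·

empty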